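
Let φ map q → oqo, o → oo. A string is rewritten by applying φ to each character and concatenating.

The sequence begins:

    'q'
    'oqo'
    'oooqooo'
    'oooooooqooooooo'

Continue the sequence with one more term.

Replace each of the 15 characters of oooooooqooooooo in place — oo oo oo oo oo oo oo oqo oo oo oo oo oo oo oo — and concatenate.

oooooooooooooooqooooooooooooooo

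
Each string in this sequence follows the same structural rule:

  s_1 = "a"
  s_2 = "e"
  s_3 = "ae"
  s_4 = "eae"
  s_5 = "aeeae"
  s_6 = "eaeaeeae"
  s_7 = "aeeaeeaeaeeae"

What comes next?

This is a Fibonacci-style word recurrence s(k) = s(k−2)·s(k−1): e.g. a·e = ae.
So term 8 is eaeaeeae·aeeaeeaeaeeae.

eaeaeeaeaeeaeeaeaeeae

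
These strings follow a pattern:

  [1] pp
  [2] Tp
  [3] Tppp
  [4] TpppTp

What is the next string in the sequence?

From term 3 onward, concatenate the last term with the second-to-last: Tp·pp = Tppp, Tppp·Tp = TpppTp, …
The next term joins TpppTp and Tppp.

TpppTpTppp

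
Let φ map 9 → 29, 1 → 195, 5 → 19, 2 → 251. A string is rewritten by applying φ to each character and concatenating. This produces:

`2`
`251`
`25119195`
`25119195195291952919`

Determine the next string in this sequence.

Rewriting the 20 symbols of 25119195195291952919 one by one yields 251 19 195 195 29 195 29 19 195 29 19 251 29 195 29 19 251 29 195 29; concatenated:

2511919519529195291919529192512919529192512919529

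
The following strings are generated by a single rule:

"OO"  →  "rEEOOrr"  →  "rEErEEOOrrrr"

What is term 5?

Each term wraps the previous one in rEE on the left and rr on the right.
From rEErEEOOrrrr, 2 further steps: rEErEEOOrrrr → rEErEErEEOOrrrrrr → (answer).

rEErEErEErEEOOrrrrrrrr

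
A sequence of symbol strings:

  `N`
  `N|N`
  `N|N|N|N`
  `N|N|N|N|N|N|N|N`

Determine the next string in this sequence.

Each string is two copies of the previous one joined by '|'.
Doubling N|N|N|N|N|N|N|N with '|' between the halves:

N|N|N|N|N|N|N|N|N|N|N|N|N|N|N|N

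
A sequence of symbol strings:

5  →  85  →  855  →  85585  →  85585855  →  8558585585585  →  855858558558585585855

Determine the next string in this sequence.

Each term (from the third on) is the previous term followed by the one before it: term 3 = 85·5 = 855.
The next term joins 855858558558585585855 and 8558585585585.

8558585585585855858558558585585585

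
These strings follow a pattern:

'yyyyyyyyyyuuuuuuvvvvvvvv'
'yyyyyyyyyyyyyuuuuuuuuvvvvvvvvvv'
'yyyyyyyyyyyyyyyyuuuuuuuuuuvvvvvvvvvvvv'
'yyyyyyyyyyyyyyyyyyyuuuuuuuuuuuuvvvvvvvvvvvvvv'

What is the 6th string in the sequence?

yyyyyyyyyyyyyyyyyyyyyyyyyuuuuuuuuuuuuuuuuvvvvvvvvvvvvvvvvvv

The n-th term is 3n+1 y's then 2n u's then 2n+2 v's, where the shown terms are n = 3, 4, 5, 6.
Setting n = 8 gives 25, 16, 18 characters in each block.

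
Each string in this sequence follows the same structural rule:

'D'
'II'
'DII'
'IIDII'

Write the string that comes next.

From term 3 onward, concatenate the second-to-last term with the last: D·II = DII, II·DII = IIDII, …
The next term joins DII and IIDII.

DIIIIDII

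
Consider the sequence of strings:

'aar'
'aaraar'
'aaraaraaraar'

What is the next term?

Every step duplicates the string.
Doubling aaraaraaraar:

aaraaraaraaraaraaraaraar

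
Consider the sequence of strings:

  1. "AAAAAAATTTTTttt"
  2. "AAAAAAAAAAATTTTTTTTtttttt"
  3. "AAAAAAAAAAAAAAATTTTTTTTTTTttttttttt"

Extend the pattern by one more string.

AAAAAAAAAAAAAAAAAAATTTTTTTTTTTTTTtttttttttttt

Term n consists of 4n+3 A's, followed by 3n+2 T's, followed by 3n t's (n = 1, 2, …).
For the next term, n = 4, so the run lengths are 19, 14, 12.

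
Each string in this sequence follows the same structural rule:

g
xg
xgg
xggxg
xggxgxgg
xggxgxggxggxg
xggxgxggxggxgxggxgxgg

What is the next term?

Each term (from the third on) is the previous term followed by the one before it: term 3 = xg·g = xgg.
The next term joins xggxgxggxggxgxggxgxgg and xggxgxggxggxg.

xggxgxggxggxgxggxgxggxggxgxggxggxg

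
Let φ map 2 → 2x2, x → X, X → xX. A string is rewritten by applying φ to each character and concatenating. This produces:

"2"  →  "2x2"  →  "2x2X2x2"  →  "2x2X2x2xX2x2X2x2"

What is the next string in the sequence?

2x2X2x2xX2x2X2x2XxX2x2X2x2xX2x2X2x2

Replace each of the 16 characters of 2x2X2x2xX2x2X2x2 in place — 2x2 X 2x2 xX 2x2 X 2x2 X xX 2x2 X 2x2 xX 2x2 X 2x2 — and concatenate.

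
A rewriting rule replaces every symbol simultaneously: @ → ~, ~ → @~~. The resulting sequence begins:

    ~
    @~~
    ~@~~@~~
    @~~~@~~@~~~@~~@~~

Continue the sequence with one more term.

~@~~@~~@~~~@~~@~~~@~~@~~@~~~@~~@~~~@~~@~~

Applying the rule to each of the 17 symbols of @~~~@~~@~~~@~~@~~ gives the pieces ~ @~~ @~~ @~~ ~ @~~ @~~ ~ @~~ @~~ @~~ ~ @~~ @~~ ~ @~~ @~~, which concatenate to the answer.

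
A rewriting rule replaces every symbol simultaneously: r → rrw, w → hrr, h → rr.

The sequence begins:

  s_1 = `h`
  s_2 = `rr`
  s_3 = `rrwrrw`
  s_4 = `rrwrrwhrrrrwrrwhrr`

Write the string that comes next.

Rewriting the 18 symbols of rrwrrwhrrrrwrrwhrr one by one yields rrw rrw hrr rrw rrw hrr rr rrw rrw rrw rrw hrr rrw rrw hrr rr rrw rrw; concatenated:

rrwrrwhrrrrwrrwhrrrrrrwrrwrrwrrwhrrrrwrrwhrrrrrrwrrw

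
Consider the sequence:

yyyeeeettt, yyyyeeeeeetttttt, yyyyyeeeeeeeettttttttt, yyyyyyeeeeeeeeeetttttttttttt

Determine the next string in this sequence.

Term n consists of n+2 y's, followed by 2n+2 e's, followed by 3n t's (n = 1, 2, …).
Setting n = 5 gives 7, 12, 15 characters in each block.

yyyyyyyeeeeeeeeeeeettttttttttttttt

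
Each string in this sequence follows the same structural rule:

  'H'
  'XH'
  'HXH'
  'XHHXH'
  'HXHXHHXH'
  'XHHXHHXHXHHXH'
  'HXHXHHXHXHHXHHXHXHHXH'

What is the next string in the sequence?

Each term (from the third on) is the two preceding terms concatenated in order: term 3 = H·XH = HXH.
The next term joins XHHXHHXHXHHXH and HXHXHHXHXHHXHHXHXHHXH.

XHHXHHXHXHHXHHXHXHHXHXHHXHHXHXHHXH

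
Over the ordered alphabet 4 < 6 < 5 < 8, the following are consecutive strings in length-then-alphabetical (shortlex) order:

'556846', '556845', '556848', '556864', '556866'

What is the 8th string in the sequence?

556854

Stepping forward 3 times from 556866: 556866 → 556865 → 556868, then the target.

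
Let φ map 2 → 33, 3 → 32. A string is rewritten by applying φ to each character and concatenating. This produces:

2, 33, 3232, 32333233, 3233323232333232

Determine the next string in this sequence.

32333232323332333233323232333233

φ(3233323232333232) expands symbol-by-symbol to 32 33 32 32 32 33 32 33 32 33 32 32 32 33 32 33; joining the 16 pieces gives the next term.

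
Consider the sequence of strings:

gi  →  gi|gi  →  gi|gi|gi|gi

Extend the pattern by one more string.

Each string is two copies of the previous one joined by '|'.
Doubling gi|gi|gi|gi with '|' between the halves:

gi|gi|gi|gi|gi|gi|gi|gi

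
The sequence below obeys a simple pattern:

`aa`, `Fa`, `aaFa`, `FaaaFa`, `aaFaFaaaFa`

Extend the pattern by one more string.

FaaaFaaaFaFaaaFa

From term 3 onward, concatenate the second-to-last term with the last: aa·Fa = aaFa, Fa·aaFa = FaaaFa, …
The next term joins FaaaFa and aaFaFaaaFa.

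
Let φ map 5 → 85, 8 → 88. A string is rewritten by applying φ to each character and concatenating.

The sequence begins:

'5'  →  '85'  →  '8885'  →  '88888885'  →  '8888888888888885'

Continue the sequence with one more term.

88888888888888888888888888888885

φ(8888888888888885) expands symbol-by-symbol to 88 88 88 88 88 88 88 88 88 88 88 88 88 88 88 85; joining the 16 pieces gives the next term.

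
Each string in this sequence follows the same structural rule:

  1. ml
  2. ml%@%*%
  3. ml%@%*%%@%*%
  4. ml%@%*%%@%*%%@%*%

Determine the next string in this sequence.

Each term is the previous one with %@%*% appended.
Applying this once more to ml%@%*%%@%*%%@%*%:

ml%@%*%%@%*%%@%*%%@%*%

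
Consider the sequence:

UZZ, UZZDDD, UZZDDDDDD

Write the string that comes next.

Every step adds DDD to the end: s(k+1) = s(k)·DDD.
One more step from UZZDDDDDD gives the answer.

UZZDDDDDDDDD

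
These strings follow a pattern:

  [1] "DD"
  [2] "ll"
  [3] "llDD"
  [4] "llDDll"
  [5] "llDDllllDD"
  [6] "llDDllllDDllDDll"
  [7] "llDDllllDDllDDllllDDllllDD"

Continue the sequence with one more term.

llDDllllDDllDDllllDDllllDDllDDllllDDllDDll

This is a Fibonacci-style word recurrence s(k) = s(k−1)·s(k−2): e.g. ll·DD = llDD.
Continuing: llDDllllDDllDDllllDDllllDD · llDDllllDDllDDll gives term 8.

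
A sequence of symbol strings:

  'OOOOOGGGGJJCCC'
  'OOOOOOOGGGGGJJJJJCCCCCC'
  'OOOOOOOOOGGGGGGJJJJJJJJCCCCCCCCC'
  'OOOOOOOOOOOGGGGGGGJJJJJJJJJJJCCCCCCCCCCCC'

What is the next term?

Reading off run lengths: O runs 5, 7, 9, 11; G runs 4, 5, 6, 7; J runs 2, 5, 8, 11; C runs 3, 6, 9, 12 — each is linear in n (n = 1, 2, …).
Setting n = 5 gives 13, 8, 14, 15 characters in each block.

OOOOOOOOOOOOOGGGGGGGGJJJJJJJJJJJJJJCCCCCCCCCCCCCCC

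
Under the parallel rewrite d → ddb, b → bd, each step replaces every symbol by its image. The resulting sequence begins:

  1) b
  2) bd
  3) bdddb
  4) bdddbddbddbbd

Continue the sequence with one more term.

bdddbddbddbbdddbddbbdddbddbbdbdddb

Replace each of the 13 characters of bdddbddbddbbd in place — bd ddb ddb ddb bd ddb ddb bd ddb ddb bd bd ddb — and concatenate.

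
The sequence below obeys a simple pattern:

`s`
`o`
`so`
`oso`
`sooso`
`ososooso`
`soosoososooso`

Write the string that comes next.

Each term (from the third on) is the two preceding terms concatenated in order: term 3 = s·o = so.
The next term joins ososooso and soosoososooso.

ososoososoosoososooso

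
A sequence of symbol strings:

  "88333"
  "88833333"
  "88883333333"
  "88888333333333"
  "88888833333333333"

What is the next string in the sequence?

Each string has the form 8^{n} 3^{2n-1}, where the shown terms are n = 2, 3, 4, 5, 6.
For the next term, n = 7, so the run lengths are 7, 13.

88888883333333333333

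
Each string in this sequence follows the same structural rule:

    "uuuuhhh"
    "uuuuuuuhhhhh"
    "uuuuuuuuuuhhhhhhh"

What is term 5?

The n-th term is 3n+1 u's then 2n+1 h's (n = 1, 2, …).
At n = 5 the blocks have lengths 16, 11.

uuuuuuuuuuuuuuuuhhhhhhhhhhh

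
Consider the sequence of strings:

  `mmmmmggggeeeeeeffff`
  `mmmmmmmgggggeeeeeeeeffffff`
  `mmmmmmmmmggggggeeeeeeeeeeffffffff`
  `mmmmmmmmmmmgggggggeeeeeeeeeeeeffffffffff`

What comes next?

mmmmmmmmmmmmmggggggggeeeeeeeeeeeeeeffffffffffff

The n-th term is 2n+1 m's then n+2 g's then 2n+2 e's then 2n f's, where the shown terms are n = 2, 3, 4, 5.
For the next term, n = 6, so the run lengths are 13, 8, 14, 12.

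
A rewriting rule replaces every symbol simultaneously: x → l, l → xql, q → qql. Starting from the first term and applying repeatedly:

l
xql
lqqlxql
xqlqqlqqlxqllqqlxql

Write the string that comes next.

lqqlxqlqqlqqlxqlqqlqqlxqllqqlxqlxqlqqlqqlxqllqqlxql

φ(xqlqqlqqlxqllqqlxql) expands symbol-by-symbol to l qql xql qql qql xql qql qql xql l qql xql xql qql qql xql l qql xql; joining the 19 pieces gives the next term.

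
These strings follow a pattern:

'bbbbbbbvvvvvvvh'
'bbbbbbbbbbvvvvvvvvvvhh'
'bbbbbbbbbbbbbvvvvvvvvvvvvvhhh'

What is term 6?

bbbbbbbbbbbbbbbbbbbbbbvvvvvvvvvvvvvvvvvvvvvvhhhhhh

Each string has the form b^{3n+1} v^{3n+1} h^{n-1}, where the shown terms are n = 2, 3, 4.
At n = 7 the blocks have lengths 22, 22, 6.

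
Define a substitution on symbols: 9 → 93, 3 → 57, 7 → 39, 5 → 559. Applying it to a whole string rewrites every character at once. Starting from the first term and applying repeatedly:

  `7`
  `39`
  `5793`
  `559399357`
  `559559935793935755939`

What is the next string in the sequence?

Applying the rule to each of the 21 symbols of 559559935793935755939 gives the pieces 559 559 93 559 559 93 93 57 559 39 93 57 93 57 559 39 559 559 93 57 93, which concatenate to the answer.

55955993559559939357559399357935755939559559935793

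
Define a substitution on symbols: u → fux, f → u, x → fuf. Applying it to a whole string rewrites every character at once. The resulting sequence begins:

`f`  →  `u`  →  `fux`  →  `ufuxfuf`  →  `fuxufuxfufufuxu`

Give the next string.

φ(fuxufuxfufufuxu) expands symbol-by-symbol to u fux fuf fux u fux fuf u fux u fux u fux fuf fux; joining the 15 pieces gives the next term.

ufuxfuffuxufuxfufufuxufuxufuxfuffux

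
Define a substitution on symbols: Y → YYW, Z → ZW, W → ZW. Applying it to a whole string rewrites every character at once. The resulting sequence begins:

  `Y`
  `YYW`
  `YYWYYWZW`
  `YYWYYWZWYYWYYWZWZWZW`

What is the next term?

φ(YYWYYWZWYYWYYWZWZWZW) expands symbol-by-symbol to YYW YYW ZW YYW YYW ZW ZW ZW YYW YYW ZW YYW YYW ZW ZW ZW ZW ZW ZW ZW; joining the 20 pieces gives the next term.

YYWYYWZWYYWYYWZWZWZWYYWYYWZWYYWYYWZWZWZWZWZWZWZW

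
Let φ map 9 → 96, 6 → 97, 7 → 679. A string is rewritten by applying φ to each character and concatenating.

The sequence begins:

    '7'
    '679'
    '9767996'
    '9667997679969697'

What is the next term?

969797679969667997679969697969796679

Applying the rule to each of the 16 symbols of 9667997679969697 gives the pieces 96 97 97 679 96 96 679 97 679 96 96 97 96 97 96 679, which concatenate to the answer.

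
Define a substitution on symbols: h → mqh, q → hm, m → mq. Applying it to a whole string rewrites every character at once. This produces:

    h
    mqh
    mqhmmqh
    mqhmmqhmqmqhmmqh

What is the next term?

Rewriting the 16 symbols of mqhmmqhmqmqhmmqh one by one yields mq hm mqh mq mq hm mqh mq hm mq hm mqh mq mq hm mqh; concatenated:

mqhmmqhmqmqhmmqhmqhmmqhmmqhmqmqhmmqh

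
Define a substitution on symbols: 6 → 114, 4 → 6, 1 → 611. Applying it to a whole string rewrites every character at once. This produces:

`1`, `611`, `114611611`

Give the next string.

Apply φ to 114611611 symbol by symbol: 1→611, 1→611, 4→6, 6→114, 1→611, 1→611, 6→114, 1→611, 1→611; joined: 611 611 6 114 611 611 114 611 611.

6116116114611611114611611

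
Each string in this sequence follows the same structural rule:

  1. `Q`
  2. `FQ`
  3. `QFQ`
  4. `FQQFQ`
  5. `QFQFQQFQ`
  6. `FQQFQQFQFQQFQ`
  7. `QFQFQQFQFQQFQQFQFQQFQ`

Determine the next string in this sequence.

FQQFQQFQFQQFQQFQFQQFQFQQFQQFQFQQFQ

From term 3 onward, concatenate the second-to-last term with the last: Q·FQ = QFQ, FQ·QFQ = FQQFQ, …
So term 8 is FQQFQQFQFQQFQ·QFQFQQFQFQQFQQFQFQQFQ.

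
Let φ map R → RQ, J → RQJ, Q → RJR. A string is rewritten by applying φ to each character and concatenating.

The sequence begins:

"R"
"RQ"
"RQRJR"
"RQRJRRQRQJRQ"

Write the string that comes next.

Rewriting each symbol of RQRJRRQRQJRQ: R→RQ, Q→RJR, R→RQ, J→RQJ, R→RQ, R→RQ, Q→RJR, R→RQ, Q→RJR, J→RQJ, R→RQ, Q→RJR, which concatenates to RQ RJR RQ RQJ RQ RQ RJR RQ RJR RQJ RQ RJR.

RQRJRRQRQJRQRQRJRRQRJRRQJRQRJR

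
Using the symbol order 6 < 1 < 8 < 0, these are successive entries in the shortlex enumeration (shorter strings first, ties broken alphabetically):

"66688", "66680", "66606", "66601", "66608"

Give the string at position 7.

66166

Stepping forward 2 times from 66608: 66608 → 66600, then the target.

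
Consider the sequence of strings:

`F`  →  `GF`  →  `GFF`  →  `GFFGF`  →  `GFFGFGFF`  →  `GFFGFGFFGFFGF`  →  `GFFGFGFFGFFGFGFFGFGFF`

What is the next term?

GFFGFGFFGFFGFGFFGFGFFGFFGFGFFGFFGF

This is a Fibonacci-style word recurrence s(k) = s(k−1)·s(k−2): e.g. GF·F = GFF.
The next term joins GFFGFGFFGFFGFGFFGFGFF and GFFGFGFFGFFGF.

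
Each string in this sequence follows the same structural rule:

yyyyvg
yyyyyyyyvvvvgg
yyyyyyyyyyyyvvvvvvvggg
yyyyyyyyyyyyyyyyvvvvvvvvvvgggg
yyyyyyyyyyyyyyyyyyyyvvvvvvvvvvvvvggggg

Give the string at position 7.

yyyyyyyyyyyyyyyyyyyyyyyyyyyyvvvvvvvvvvvvvvvvvvvggggggg

Each string has the form y^{4n} v^{3n-2} g^{n} (n = 1, 2, …).
Setting n = 7 gives 28, 19, 7 characters in each block.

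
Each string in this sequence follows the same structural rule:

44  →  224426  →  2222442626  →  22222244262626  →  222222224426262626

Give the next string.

Each term wraps the previous one in 22 on the left and 26 on the right.
One more step from 222222224426262626 gives the answer.

2222222222442626262626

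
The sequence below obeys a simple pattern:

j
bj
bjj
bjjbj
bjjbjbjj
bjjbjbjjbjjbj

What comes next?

Each term (from the third on) is the previous term followed by the one before it: term 3 = bj·j = bjj.
The next term joins bjjbjbjjbjjbj and bjjbjbjj.

bjjbjbjjbjjbjbjjbjbjj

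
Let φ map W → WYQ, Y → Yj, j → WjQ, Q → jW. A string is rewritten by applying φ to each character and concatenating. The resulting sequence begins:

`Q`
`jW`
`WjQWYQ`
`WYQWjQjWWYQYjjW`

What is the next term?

Replace each of the 15 characters of WYQWjQjWWYQYjjW in place — WYQ Yj jW WYQ WjQ jW WjQ WYQ WYQ Yj jW Yj WjQ WjQ WYQ — and concatenate.

WYQYjjWWYQWjQjWWjQWYQWYQYjjWYjWjQWjQWYQ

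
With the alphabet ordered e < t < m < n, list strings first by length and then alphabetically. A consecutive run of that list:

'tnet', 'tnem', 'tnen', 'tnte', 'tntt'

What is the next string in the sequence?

Treat tntt as a base-4 numeral over the given alphabet and add one, carrying through any trailing n's.

tntm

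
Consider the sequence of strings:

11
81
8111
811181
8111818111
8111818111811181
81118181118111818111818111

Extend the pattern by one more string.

811181811181118181118181118111818111811181

Each term (from the third on) is the previous term followed by the one before it: term 3 = 81·11 = 8111.
The next term joins 81118181118111818111818111 and 8111818111811181.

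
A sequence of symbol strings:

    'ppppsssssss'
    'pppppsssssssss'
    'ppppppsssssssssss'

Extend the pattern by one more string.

Each string has the form p^{n+1} s^{2n+1}, where the shown terms are n = 3, 4, 5.
For the next term, n = 6, so the run lengths are 7, 13.

pppppppsssssssssssss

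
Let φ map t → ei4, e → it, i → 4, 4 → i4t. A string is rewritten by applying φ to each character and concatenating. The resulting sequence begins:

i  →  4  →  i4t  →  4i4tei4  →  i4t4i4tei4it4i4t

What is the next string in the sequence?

4i4tei4i4t4i4tei4it4i4t4ei4i4t4i4tei4

Replace each of the 16 characters of i4t4i4tei4it4i4t in place — 4 i4t ei4 i4t 4 i4t ei4 it 4 i4t 4 ei4 i4t 4 i4t ei4 — and concatenate.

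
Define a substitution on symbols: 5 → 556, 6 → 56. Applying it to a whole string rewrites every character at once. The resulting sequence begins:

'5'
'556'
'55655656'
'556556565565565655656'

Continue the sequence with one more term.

Applying the rule to each of the 21 symbols of 556556565565565655656 gives the pieces 556 556 56 556 556 56 556 56 556 556 56 556 556 56 556 56 556 556 56 556 56, which concatenate to the answer.

5565565655655656556565565565655655656556565565565655656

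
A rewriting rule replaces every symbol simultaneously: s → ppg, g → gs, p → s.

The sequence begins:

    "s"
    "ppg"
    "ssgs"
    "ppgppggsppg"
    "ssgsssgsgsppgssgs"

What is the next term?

ppgppggsppgppgppggsppggsppgssgsppgppggsppg

Replace each of the 17 characters of ssgsssgsgsppgssgs in place — ppg ppg gs ppg ppg ppg gs ppg gs ppg s s gs ppg ppg gs ppg — and concatenate.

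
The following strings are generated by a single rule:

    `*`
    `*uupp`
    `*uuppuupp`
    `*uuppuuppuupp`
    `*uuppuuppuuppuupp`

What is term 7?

*uuppuuppuuppuuppuuppuupp

Each term is the previous one with uupp appended.
From *uuppuuppuuppuupp, 2 further steps: *uuppuuppuuppuupp → *uuppuuppuuppuuppuupp → (answer).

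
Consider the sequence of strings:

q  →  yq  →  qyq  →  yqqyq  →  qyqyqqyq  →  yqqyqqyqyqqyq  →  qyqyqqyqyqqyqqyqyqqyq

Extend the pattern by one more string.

yqqyqqyqyqqyqqyqyqqyqyqqyqqyqyqqyq

This is a Fibonacci-style word recurrence s(k) = s(k−2)·s(k−1): e.g. q·yq = qyq.
The next term joins yqqyqqyqyqqyq and qyqyqqyqyqqyqqyqyqqyq.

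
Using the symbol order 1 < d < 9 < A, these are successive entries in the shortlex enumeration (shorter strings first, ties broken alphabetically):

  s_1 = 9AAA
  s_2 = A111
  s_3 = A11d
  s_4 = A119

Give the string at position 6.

A1d1

Stepping forward 2 times from A119: A119 → A11A, then the target.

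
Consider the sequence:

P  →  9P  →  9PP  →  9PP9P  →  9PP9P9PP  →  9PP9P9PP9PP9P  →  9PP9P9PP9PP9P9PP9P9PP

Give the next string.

9PP9P9PP9PP9P9PP9P9PP9PP9P9PP9PP9P

Each term (from the third on) is the previous term followed by the one before it: term 3 = 9P·P = 9PP.
The next term joins 9PP9P9PP9PP9P9PP9P9PP and 9PP9P9PP9PP9P.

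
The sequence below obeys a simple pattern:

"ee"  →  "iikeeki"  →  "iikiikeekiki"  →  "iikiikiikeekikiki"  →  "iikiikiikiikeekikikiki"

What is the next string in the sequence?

Each term wraps the previous one in iik on the left and ki on the right.
So the next term is iik·iikiikiikiikeekikikiki·ki.

iikiikiikiikiikeekikikikiki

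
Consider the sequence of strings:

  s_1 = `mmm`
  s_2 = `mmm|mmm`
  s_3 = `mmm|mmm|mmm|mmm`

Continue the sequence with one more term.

Each string is two copies of the previous one joined by '|'.
So the next term is two copies of mmm|mmm|mmm|mmm with '|' between the halves.

mmm|mmm|mmm|mmm|mmm|mmm|mmm|mmm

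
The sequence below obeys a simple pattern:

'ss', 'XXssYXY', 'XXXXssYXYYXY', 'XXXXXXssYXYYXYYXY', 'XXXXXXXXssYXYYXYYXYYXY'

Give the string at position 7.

XXXXXXXXXXXXssYXYYXYYXYYXYYXYYXY

Each term wraps the previous one in XX on the left and YXY on the right.
From XXXXXXXXssYXYYXYYXYYXY, 2 further steps: XXXXXXXXssYXYYXYYXYYXY → XXXXXXXXXXssYXYYXYYXYYXYYXY → (answer).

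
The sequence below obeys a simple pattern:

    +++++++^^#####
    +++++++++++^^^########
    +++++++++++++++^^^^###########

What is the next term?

+++++++++++++++++++^^^^^##############

Each string has the form +^{4n-1} ^^{n} #^{3n-1}, where the shown terms are n = 2, 3, 4.
At n = 5 the blocks have lengths 19, 5, 14.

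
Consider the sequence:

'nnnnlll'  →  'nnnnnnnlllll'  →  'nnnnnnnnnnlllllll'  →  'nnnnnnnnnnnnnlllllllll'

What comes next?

The n-th term is 3n+1 n's then 2n+1 l's (n = 1, 2, …).
Setting n = 5 gives 16, 11 characters in each block.

nnnnnnnnnnnnnnnnlllllllllll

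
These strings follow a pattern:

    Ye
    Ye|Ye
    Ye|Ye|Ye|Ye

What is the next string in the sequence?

Each string is two copies of the previous one joined by '|'.
One more doubling of Ye|Ye|Ye|Ye gives the answer.

Ye|Ye|Ye|Ye|Ye|Ye|Ye|Ye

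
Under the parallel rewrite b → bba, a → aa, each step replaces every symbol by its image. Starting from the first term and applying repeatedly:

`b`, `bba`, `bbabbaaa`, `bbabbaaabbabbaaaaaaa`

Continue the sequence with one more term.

Rewriting the 20 symbols of bbabbaaabbabbaaaaaaa one by one yields bba bba aa bba bba aa aa aa bba bba aa bba bba aa aa aa aa aa aa aa; concatenated:

bbabbaaabbabbaaaaaaabbabbaaabbabbaaaaaaaaaaaaaaa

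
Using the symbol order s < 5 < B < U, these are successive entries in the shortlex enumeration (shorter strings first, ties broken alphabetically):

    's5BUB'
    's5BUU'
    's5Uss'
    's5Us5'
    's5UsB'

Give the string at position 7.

Stepping forward 2 times from s5UsB: s5UsB → s5UsU, then the target.

s5U5s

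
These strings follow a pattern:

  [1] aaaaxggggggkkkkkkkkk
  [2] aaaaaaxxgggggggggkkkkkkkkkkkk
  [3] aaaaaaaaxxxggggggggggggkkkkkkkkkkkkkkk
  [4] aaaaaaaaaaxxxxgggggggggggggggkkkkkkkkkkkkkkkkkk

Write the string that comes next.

aaaaaaaaaaaaxxxxxggggggggggggggggggkkkkkkkkkkkkkkkkkkkkk

The n-th term is 2n a's then n-1 x's then 3n g's then 3n+3 k's, where the shown terms are n = 2, 3, 4, 5.
For the next term, n = 6, so the run lengths are 12, 5, 18, 21.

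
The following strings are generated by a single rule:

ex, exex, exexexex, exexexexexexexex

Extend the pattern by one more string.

Every step duplicates the string.
One more doubling of exexexexexexexex gives the answer.

exexexexexexexexexexexexexexexex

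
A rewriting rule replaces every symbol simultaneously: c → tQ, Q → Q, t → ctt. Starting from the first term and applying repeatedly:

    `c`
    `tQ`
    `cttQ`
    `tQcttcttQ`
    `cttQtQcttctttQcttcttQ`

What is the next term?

φ(cttQtQcttctttQcttcttQ) expands symbol-by-symbol to tQ ctt ctt Q ctt Q tQ ctt ctt tQ ctt ctt ctt Q tQ ctt ctt tQ ctt ctt Q; joining the 21 pieces gives the next term.

tQcttcttQcttQtQcttctttQcttcttcttQtQcttctttQcttcttQ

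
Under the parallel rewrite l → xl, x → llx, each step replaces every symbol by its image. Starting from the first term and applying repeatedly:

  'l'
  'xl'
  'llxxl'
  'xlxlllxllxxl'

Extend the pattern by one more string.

Expanding xlxlllxllxxl: x→llx, l→xl, x→llx, l→xl, l→xl, l→xl, x→llx, l→xl, l→xl, x→llx, x→llx, l→xl. Concatenated: llx xl llx xl xl xl llx xl xl llx llx xl.

llxxlllxxlxlxlllxxlxlllxllxxl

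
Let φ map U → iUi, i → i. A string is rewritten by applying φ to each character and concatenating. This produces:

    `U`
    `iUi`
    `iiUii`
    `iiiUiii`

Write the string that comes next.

iiiiUiiii

Expanding iiiUiii: i→i, i→i, i→i, U→iUi, i→i, i→i, i→i. Concatenated: i i i iUi i i i.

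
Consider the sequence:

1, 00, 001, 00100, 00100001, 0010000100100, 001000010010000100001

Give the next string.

0010000100100001000010010000100100

From term 3 onward, concatenate the last term with the second-to-last: 00·1 = 001, 001·00 = 00100, …
The next term joins 001000010010000100001 and 0010000100100.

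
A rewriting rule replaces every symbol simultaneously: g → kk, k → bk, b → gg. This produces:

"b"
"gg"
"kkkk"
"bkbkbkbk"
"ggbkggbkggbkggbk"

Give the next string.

kkkkggbkkkkkggbkkkkkggbkkkkkggbk

Replace each of the 16 characters of ggbkggbkggbkggbk in place — kk kk gg bk kk kk gg bk kk kk gg bk kk kk gg bk — and concatenate.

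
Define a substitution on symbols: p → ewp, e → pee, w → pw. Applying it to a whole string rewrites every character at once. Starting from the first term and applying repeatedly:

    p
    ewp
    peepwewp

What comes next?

ewppeepeeewppwpeepwewp

Apply φ to peepwewp symbol by symbol: p→ewp, e→pee, e→pee, p→ewp, w→pw, e→pee, w→pw, p→ewp; joined: ewp pee pee ewp pw pee pw ewp.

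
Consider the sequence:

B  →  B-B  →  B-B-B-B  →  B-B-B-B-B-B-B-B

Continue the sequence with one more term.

s(k+1) = s(k)·-·s(k) — each term doubles the last with '-' between the halves.
One more doubling of B-B-B-B-B-B-B-B gives the answer.

B-B-B-B-B-B-B-B-B-B-B-B-B-B-B-B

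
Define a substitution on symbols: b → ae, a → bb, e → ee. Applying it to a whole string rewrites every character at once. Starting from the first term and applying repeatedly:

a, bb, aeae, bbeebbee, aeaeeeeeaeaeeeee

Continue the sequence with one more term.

Rewriting the 16 symbols of aeaeeeeeaeaeeeee one by one yields bb ee bb ee ee ee ee ee bb ee bb ee ee ee ee ee; concatenated:

bbeebbeeeeeeeeeebbeebbeeeeeeeeee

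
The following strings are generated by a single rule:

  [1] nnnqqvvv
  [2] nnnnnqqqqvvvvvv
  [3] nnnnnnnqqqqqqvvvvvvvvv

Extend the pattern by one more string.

Reading off run lengths: n runs 3, 5, 7; q runs 2, 4, 6; v runs 3, 6, 9 — each is linear in n (n = 1, 2, …).
Setting n = 4 gives 9, 8, 12 characters in each block.

nnnnnnnnnqqqqqqqqvvvvvvvvvvvv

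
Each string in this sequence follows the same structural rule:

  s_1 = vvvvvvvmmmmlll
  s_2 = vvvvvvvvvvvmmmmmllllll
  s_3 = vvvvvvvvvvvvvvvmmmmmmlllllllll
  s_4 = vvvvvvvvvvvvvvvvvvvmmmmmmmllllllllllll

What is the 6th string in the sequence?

vvvvvvvvvvvvvvvvvvvvvvvvvvvmmmmmmmmmllllllllllllllllll

Each string has the form v^{4n+3} m^{n+3} l^{3n} (n = 1, 2, …).
For term 6, n = 6, so the run lengths are 27, 9, 18.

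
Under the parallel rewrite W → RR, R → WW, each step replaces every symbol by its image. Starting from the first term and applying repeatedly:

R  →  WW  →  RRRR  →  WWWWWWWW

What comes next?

Apply φ to WWWWWWWW symbol by symbol: W→RR, W→RR, W→RR, W→RR, W→RR, W→RR, W→RR, W→RR; joined: RR RR RR RR RR RR RR RR.

RRRRRRRRRRRRRRRR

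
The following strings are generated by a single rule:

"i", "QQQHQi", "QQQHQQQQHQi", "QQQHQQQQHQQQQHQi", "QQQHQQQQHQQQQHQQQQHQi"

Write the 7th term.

Every step adds QQQHQ at the front: s(k+1) = QQQHQ·s(k).
From QQQHQQQQHQQQQHQQQQHQi, 2 further steps: QQQHQQQQHQQQQHQQQQHQi → QQQHQQQQHQQQQHQQQQHQQQQHQi → (answer).

QQQHQQQQHQQQQHQQQQHQQQQHQQQQHQi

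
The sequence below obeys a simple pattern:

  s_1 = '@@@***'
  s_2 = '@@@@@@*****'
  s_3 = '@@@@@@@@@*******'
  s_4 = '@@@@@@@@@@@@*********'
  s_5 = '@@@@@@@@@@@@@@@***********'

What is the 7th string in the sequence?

Term n consists of 3n @'s, followed by 2n+1 *'s (n = 1, 2, …).
At n = 7 the blocks have lengths 21, 15.

@@@@@@@@@@@@@@@@@@@@@***************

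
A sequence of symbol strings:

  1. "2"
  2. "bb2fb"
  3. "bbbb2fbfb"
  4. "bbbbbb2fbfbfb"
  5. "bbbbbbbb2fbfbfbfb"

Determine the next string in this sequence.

Every step adds bb to the front and fb to the end of the previous string.
One more step from bbbbbbbb2fbfbfbfb gives the answer.

bbbbbbbbbb2fbfbfbfbfb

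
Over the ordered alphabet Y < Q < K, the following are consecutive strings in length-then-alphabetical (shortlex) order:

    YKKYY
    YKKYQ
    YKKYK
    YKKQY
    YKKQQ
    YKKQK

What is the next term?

The successor of YKKQK increments the rightmost position that isn't already K and resets every position after it to Y.

YKKKY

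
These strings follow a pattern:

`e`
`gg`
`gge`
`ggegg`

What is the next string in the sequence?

From term 3 onward, concatenate the last term with the second-to-last: gg·e = gge, gge·gg = ggegg, …
Continuing: ggegg · gge gives term 5.

ggegggge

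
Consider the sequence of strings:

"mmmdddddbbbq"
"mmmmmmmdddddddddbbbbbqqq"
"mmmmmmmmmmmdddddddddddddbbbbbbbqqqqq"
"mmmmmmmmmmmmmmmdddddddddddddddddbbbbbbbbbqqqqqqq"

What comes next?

The n-th term is 4n-1 m's then 4n+1 d's then 2n+1 b's then 2n-1 q's (n = 1, 2, …).
For the next term, n = 5, so the run lengths are 19, 21, 11, 9.

mmmmmmmmmmmmmmmmmmmdddddddddddddddddddddbbbbbbbbbbbqqqqqqqqq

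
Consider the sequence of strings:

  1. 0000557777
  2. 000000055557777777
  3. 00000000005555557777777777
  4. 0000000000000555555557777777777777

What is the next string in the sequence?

Reading off run lengths: 0 runs 4, 7, 10, 13; 5 runs 2, 4, 6, 8; 7 runs 4, 7, 10, 13 — each is linear in n (n = 1, 2, …).
For the next term, n = 5, so the run lengths are 16, 10, 16.

000000000000000055555555557777777777777777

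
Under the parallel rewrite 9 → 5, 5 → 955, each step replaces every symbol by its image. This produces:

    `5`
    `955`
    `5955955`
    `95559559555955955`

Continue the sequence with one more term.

59559559555955955595595595559559555955955

Applying the rule to each of the 17 symbols of 95559559555955955 gives the pieces 5 955 955 955 5 955 955 5 955 955 955 5 955 955 5 955 955, which concatenate to the answer.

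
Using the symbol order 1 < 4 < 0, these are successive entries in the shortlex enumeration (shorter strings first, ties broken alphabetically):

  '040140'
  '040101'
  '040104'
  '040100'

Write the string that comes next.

040411

Find the rightmost character of 040100 below 0, bump it to the next letter, and reset everything to its right to 1.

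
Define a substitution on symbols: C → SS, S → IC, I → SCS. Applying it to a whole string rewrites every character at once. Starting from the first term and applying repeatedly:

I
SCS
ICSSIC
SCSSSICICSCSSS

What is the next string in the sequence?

Applying the rule to each of the 14 symbols of SCSSSICICSCSSS gives the pieces IC SS IC IC IC SCS SS SCS SS IC SS IC IC IC, which concatenate to the answer.

ICSSICICICSCSSSSCSSSICSSICICIC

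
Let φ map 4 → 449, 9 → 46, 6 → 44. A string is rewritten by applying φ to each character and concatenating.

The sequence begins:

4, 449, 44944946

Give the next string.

Rewriting each symbol of 44944946: 4→449, 4→449, 9→46, 4→449, 4→449, 9→46, 4→449, 6→44, which concatenates to 449 449 46 449 449 46 449 44.

449449464494494644944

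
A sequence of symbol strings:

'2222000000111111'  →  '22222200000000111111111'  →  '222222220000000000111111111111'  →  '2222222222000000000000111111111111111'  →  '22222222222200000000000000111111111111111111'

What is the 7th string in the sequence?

The n-th term is 2n 2's then 2n+2 0's then 3n 1's, where the shown terms are n = 2, 3, 4, 5, 6.
At n = 8 the blocks have lengths 16, 18, 24.

2222222222222222000000000000000000111111111111111111111111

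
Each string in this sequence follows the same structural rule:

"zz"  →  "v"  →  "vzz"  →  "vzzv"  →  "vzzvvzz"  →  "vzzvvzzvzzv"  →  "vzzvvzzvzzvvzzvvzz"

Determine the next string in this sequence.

This is a Fibonacci-style word recurrence s(k) = s(k−1)·s(k−2): e.g. v·zz = vzz.
The next term joins vzzvvzzvzzvvzzvvzz and vzzvvzzvzzv.

vzzvvzzvzzvvzzvvzzvzzvvzzvzzv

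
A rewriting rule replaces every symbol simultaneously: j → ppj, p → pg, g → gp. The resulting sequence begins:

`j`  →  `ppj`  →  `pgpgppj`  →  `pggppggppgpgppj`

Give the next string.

pggpgppgpggpgppgpggppggppgpgppj

φ(pggppggppgpgppj) expands symbol-by-symbol to pg gp gp pg pg gp gp pg pg gp pg gp pg pg ppj; joining the 15 pieces gives the next term.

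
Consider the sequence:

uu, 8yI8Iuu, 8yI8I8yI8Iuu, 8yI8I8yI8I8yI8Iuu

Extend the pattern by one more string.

8yI8I8yI8I8yI8I8yI8Iuu

Every step adds 8yI8I at the front: s(k+1) = 8yI8I·s(k).
One more step from 8yI8I8yI8I8yI8Iuu gives the answer.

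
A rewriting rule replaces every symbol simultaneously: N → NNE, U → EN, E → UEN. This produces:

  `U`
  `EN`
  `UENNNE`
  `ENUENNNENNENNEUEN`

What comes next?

Rewriting the 17 symbols of ENUENNNENNENNEUEN one by one yields UEN NNE EN UEN NNE NNE NNE UEN NNE NNE UEN NNE NNE UEN EN UEN NNE; concatenated:

UENNNEENUENNNENNENNEUENNNENNEUENNNENNEUENENUENNNE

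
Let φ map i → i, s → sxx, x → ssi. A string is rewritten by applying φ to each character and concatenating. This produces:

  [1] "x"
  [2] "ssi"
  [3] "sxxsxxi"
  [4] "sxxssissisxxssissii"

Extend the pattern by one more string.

Applying the rule to each of the 19 symbols of sxxssissisxxssissii gives the pieces sxx ssi ssi sxx sxx i sxx sxx i sxx ssi ssi sxx sxx i sxx sxx i i, which concatenate to the answer.

sxxssissisxxsxxisxxsxxisxxssissisxxsxxisxxsxxii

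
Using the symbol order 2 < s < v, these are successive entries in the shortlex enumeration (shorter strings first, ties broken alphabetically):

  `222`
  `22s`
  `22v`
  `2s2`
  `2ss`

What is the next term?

Find the rightmost character of 2ss below v, bump it to the next letter, and reset everything to its right to 2.

2sv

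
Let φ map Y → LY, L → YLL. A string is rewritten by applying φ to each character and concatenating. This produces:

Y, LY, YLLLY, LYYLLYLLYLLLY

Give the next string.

Applying the rule to each of the 13 symbols of LYYLLYLLYLLLY gives the pieces YLL LY LY YLL YLL LY YLL YLL LY YLL YLL YLL LY, which concatenate to the answer.

YLLLYLYYLLYLLLYYLLYLLLYYLLYLLYLLLY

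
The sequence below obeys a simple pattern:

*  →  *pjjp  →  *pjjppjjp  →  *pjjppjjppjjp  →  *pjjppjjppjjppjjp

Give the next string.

The strings grow by a fixed suffix pjjp each time.
So the next term is *pjjppjjppjjppjjp·pjjp.

*pjjppjjppjjppjjppjjp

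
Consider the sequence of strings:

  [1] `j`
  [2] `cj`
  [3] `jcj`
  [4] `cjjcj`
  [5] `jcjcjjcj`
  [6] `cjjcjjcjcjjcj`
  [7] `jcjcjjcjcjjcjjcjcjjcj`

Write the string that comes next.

cjjcjjcjcjjcjjcjcjjcjcjjcjjcjcjjcj

Each term (from the third on) is the two preceding terms concatenated in order: term 3 = j·cj = jcj.
So term 8 is cjjcjjcjcjjcj·jcjcjjcjcjjcjjcjcjjcj.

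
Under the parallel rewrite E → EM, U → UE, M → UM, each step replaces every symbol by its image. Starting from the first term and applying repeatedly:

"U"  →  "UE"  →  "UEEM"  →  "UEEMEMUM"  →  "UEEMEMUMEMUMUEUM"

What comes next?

UEEMEMUMEMUMUEUMEMUMUEUMUEEMUEUM

Applying the rule to each of the 16 symbols of UEEMEMUMEMUMUEUM gives the pieces UE EM EM UM EM UM UE UM EM UM UE UM UE EM UE UM, which concatenate to the answer.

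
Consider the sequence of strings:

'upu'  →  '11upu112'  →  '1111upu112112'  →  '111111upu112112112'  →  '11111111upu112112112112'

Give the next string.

1111111111upu112112112112112

Every step adds 11 to the front and 112 to the end of the previous string.
One more step from 11111111upu112112112112 gives the answer.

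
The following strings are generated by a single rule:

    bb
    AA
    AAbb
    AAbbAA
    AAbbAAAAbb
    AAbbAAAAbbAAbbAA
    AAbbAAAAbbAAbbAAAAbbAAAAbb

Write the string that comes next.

Each term (from the third on) is the previous term followed by the one before it: term 3 = AA·bb = AAbb.
Continuing: AAbbAAAAbbAAbbAAAAbbAAAAbb · AAbbAAAAbbAAbbAA gives term 8.

AAbbAAAAbbAAbbAAAAbbAAAAbbAAbbAAAAbbAAbbAA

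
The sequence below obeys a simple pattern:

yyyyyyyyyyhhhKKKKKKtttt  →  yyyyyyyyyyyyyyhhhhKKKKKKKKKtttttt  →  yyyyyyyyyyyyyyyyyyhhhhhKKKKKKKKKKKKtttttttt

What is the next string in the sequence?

yyyyyyyyyyyyyyyyyyyyyyhhhhhhKKKKKKKKKKKKKKKtttttttttt

Each string has the form y^{4n+2} h^{n+1} K^{3n} t^{2n}, where the shown terms are n = 2, 3, 4.
At n = 5 the blocks have lengths 22, 6, 15, 10.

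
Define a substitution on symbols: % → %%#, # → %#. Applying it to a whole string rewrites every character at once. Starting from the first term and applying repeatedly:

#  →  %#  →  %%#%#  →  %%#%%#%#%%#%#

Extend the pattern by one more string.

φ(%%#%%#%#%%#%#) expands symbol-by-symbol to %%# %%# %# %%# %%# %# %%# %# %%# %%# %# %%# %#; joining the 13 pieces gives the next term.

%%#%%#%#%%#%%#%#%%#%#%%#%%#%#%%#%#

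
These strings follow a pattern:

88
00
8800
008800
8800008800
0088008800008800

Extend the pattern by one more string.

88000088000088008800008800

This is a Fibonacci-style word recurrence s(k) = s(k−2)·s(k−1): e.g. 88·00 = 8800.
So term 7 is 8800008800·0088008800008800.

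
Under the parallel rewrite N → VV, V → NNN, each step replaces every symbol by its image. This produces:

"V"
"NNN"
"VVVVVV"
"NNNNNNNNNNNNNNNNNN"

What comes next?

φ(NNNNNNNNNNNNNNNNNN) expands symbol-by-symbol to VV VV VV VV VV VV VV VV VV VV VV VV VV VV VV VV VV VV; joining the 18 pieces gives the next term.

VVVVVVVVVVVVVVVVVVVVVVVVVVVVVVVVVVVV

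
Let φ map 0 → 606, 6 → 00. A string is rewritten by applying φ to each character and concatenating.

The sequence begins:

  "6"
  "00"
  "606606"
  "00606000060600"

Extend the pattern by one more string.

Rewriting the 14 symbols of 00606000060600 one by one yields 606 606 00 606 00 606 606 606 606 00 606 00 606 606; concatenated:

60660600606006066066066060060600606606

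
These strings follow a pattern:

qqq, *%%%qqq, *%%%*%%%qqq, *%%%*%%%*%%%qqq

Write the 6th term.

*%%%*%%%*%%%*%%%*%%%qqq

Every step adds *%%% at the front: s(k+1) = *%%%·s(k).
From *%%%*%%%*%%%qqq, 2 further steps: *%%%*%%%*%%%qqq → *%%%*%%%*%%%*%%%qqq → (answer).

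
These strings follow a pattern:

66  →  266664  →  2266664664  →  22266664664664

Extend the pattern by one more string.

Every step adds 2 to the front and 664 to the end of the previous string.
Applying this once more to 22266664664664:

222266664664664664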